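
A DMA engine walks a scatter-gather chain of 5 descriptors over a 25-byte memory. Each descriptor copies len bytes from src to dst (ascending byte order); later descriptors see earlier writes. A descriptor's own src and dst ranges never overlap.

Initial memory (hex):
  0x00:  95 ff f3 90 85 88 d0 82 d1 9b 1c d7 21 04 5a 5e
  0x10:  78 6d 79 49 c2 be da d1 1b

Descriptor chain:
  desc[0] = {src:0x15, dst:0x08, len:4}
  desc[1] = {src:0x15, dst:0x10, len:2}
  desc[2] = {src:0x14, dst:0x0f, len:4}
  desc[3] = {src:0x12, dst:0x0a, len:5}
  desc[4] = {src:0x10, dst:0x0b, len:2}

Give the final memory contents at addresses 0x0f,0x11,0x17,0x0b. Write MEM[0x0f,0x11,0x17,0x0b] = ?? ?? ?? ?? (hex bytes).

D0: mem[0x08..0x0b] <- [be da d1 1b]
D1: mem[0x10..0x11] <- [be da]
D2: mem[0x0f..0x12] <- [c2 be da d1]
D3: mem[0x0a..0x0e] <- [d1 49 c2 be da]
D4: mem[0x0b..0x0c] <- [be da]
query mem[0x0f]=0xc2, mem[0x11]=0xda, mem[0x17]=0xd1, mem[0x0b]=0xbe

MEM[0x0f,0x11,0x17,0x0b] = c2 da d1 be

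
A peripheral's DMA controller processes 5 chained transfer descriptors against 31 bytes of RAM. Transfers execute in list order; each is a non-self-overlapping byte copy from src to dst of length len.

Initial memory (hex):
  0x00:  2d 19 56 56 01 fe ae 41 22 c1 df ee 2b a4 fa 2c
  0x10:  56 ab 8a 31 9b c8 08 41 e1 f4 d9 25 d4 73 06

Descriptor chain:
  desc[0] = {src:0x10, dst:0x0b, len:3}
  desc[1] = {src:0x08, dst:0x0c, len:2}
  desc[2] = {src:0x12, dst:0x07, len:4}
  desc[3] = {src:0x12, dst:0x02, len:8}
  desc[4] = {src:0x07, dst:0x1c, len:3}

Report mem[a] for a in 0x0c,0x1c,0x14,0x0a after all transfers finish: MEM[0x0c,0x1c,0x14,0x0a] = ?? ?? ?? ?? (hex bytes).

MEM[0x0c,0x1c,0x14,0x0a] = 22 41 9b c8

  after D0: wrote 3B at 0x0b = 56ab8a
  after D1: wrote 2B at 0x0c = 22c1
  after D2: wrote 4B at 0x07 = 8a319bc8
  after D3: wrote 8B at 0x02 = 8a319bc80841e1f4
  after D4: wrote 3B at 0x1c = 41e1f4
query mem[0x0c]=0x22, mem[0x1c]=0x41, mem[0x14]=0x9b, mem[0x0a]=0xc8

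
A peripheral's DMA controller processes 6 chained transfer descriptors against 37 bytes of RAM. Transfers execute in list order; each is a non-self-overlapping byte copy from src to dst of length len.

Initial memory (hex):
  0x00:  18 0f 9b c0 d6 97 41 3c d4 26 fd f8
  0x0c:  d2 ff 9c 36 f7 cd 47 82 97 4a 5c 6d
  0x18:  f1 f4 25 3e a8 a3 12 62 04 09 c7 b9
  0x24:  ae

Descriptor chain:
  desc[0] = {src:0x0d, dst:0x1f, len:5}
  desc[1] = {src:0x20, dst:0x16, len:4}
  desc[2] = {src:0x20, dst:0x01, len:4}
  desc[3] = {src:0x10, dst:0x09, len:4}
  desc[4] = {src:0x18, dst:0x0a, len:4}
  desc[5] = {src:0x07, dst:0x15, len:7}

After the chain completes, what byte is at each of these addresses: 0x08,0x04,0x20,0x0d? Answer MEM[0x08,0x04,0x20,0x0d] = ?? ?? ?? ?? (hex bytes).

  after D0: wrote 5B at 0x1f = ff9c36f7cd
  after D1: wrote 4B at 0x16 = 9c36f7cd
  after D2: wrote 4B at 0x01 = 9c36f7cd
  after D3: wrote 4B at 0x09 = f7cd4782
  after D4: wrote 4B at 0x0a = f7cd253e
  after D5: wrote 7B at 0x15 = 3cd4f7f7cd253e
query mem[0x08]=0xd4, mem[0x04]=0xcd, mem[0x20]=0x9c, mem[0x0d]=0x3e

MEM[0x08,0x04,0x20,0x0d] = d4 cd 9c 3e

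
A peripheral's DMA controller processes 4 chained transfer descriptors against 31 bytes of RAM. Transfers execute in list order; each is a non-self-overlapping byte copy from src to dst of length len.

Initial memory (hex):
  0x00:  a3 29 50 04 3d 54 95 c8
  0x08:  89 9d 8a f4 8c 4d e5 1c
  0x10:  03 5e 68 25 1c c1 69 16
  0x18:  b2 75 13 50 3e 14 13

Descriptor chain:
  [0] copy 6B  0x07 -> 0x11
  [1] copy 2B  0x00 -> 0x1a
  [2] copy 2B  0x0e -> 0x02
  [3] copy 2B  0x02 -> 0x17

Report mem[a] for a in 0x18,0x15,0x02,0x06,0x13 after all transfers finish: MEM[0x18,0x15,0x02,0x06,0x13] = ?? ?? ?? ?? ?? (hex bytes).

MEM[0x18,0x15,0x02,0x06,0x13] = 1c f4 e5 95 9d

#0 dst[0x11+6] := {0xc8,0x89,0x9d,0x8a,0xf4,0x8c}
#1 dst[0x1a+2] := {0xa3,0x29}
#2 dst[0x02+2] := {0xe5,0x1c}
#3 dst[0x17+2] := {0xe5,0x1c}
query mem[0x18]=0x1c, mem[0x15]=0xf4, mem[0x02]=0xe5, mem[0x06]=0x95, mem[0x13]=0x9d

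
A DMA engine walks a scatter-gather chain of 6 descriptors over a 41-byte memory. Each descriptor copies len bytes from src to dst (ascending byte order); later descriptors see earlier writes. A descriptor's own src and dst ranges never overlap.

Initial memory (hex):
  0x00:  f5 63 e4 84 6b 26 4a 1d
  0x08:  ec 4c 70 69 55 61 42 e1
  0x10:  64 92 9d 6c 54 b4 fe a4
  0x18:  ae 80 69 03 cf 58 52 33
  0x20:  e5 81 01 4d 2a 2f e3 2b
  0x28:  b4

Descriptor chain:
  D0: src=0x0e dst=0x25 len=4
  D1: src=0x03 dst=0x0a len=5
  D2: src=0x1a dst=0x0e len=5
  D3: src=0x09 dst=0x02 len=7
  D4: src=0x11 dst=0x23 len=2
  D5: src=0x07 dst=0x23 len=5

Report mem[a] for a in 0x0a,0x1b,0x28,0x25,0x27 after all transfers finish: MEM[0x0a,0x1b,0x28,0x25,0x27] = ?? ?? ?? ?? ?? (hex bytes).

  after D0: wrote 4B at 0x25 = 42e16492
  after D1: wrote 5B at 0x0a = 846b264a1d
  after D2: wrote 5B at 0x0e = 6903cf5852
  after D3: wrote 7B at 0x02 = 4c846b264a6903
  after D4: wrote 2B at 0x23 = 5852
  after D5: wrote 5B at 0x23 = 69034c846b
query mem[0x0a]=0x84, mem[0x1b]=0x03, mem[0x28]=0x92, mem[0x25]=0x4c, mem[0x27]=0x6b

MEM[0x0a,0x1b,0x28,0x25,0x27] = 84 03 92 4c 6b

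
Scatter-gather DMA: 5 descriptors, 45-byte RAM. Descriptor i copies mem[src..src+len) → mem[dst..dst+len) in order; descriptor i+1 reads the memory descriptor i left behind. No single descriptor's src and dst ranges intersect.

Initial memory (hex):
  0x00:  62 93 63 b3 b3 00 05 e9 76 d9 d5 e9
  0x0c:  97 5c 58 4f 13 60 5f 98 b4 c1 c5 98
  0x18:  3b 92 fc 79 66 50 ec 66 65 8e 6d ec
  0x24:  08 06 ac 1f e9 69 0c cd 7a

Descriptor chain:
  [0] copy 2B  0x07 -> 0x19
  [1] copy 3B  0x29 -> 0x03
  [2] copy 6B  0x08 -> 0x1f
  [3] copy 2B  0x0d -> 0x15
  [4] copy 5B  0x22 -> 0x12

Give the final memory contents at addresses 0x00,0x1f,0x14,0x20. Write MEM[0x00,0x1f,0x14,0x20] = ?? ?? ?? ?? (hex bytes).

MEM[0x00,0x1f,0x14,0x20] = 62 76 5c d9

  after D0: wrote 2B at 0x19 = e976
  after D1: wrote 3B at 0x03 = 690ccd
  after D2: wrote 6B at 0x1f = 76d9d5e9975c
  after D3: wrote 2B at 0x15 = 5c58
  after D4: wrote 5B at 0x12 = e9975c06ac
query mem[0x00]=0x62, mem[0x1f]=0x76, mem[0x14]=0x5c, mem[0x20]=0xd9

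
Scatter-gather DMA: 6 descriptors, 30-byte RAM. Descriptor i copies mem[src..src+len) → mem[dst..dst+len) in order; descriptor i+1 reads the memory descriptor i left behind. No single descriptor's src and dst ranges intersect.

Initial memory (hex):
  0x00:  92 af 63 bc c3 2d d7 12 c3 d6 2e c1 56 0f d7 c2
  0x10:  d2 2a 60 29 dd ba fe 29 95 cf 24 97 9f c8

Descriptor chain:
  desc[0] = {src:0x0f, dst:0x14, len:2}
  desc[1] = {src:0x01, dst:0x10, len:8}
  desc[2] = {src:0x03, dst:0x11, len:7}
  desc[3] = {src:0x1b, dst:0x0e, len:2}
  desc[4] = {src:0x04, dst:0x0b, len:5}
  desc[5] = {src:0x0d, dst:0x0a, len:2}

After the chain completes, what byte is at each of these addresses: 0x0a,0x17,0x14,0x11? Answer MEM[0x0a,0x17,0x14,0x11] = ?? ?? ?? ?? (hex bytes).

MEM[0x0a,0x17,0x14,0x11] = d7 d6 d7 bc

#0 dst[0x14+2] := {0xc2,0xd2}
#1 dst[0x10+8] := {0xaf,0x63,0xbc,0xc3,0x2d,0xd7,0x12,0xc3}
#2 dst[0x11+7] := {0xbc,0xc3,0x2d,0xd7,0x12,0xc3,0xd6}
#3 dst[0x0e+2] := {0x97,0x9f}
#4 dst[0x0b+5] := {0xc3,0x2d,0xd7,0x12,0xc3}
#5 dst[0x0a+2] := {0xd7,0x12}
query mem[0x0a]=0xd7, mem[0x17]=0xd6, mem[0x14]=0xd7, mem[0x11]=0xbc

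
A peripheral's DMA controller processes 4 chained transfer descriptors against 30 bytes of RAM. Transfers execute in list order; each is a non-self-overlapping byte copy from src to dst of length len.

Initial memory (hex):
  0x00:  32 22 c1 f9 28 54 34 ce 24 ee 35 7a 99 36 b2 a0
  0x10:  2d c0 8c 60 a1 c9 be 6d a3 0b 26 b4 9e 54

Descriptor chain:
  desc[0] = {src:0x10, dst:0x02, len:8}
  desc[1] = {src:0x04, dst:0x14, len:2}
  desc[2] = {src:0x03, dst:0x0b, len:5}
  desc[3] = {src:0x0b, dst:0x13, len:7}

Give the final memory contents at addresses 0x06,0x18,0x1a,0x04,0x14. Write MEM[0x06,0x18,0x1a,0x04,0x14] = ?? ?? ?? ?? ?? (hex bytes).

MEM[0x06,0x18,0x1a,0x04,0x14] = a1 2d 26 8c 8c

  after D0: wrote 8B at 0x02 = 2dc08c60a1c9be6d
  after D1: wrote 2B at 0x14 = 8c60
  after D2: wrote 5B at 0x0b = c08c60a1c9
  after D3: wrote 7B at 0x13 = c08c60a1c92dc0
query mem[0x06]=0xa1, mem[0x18]=0x2d, mem[0x1a]=0x26, mem[0x04]=0x8c, mem[0x14]=0x8c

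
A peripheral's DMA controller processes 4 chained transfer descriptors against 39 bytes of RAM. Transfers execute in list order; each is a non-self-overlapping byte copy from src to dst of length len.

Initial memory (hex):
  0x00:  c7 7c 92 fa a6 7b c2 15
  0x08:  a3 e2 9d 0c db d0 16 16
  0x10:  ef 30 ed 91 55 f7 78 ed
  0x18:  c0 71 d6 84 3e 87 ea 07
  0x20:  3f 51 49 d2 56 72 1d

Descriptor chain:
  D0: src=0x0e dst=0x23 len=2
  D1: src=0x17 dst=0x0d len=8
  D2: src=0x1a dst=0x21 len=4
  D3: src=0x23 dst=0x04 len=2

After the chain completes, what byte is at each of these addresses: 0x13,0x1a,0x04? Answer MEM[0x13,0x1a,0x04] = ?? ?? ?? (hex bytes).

[0] 0x0e->0x23 len=2 : 16 16
[1] 0x17->0x0d len=8 : ed c0 71 d6 84 3e 87 ea
[2] 0x1a->0x21 len=4 : d6 84 3e 87
[3] 0x23->0x04 len=2 : 3e 87
query mem[0x13]=0x87, mem[0x1a]=0xd6, mem[0x04]=0x3e

MEM[0x13,0x1a,0x04] = 87 d6 3e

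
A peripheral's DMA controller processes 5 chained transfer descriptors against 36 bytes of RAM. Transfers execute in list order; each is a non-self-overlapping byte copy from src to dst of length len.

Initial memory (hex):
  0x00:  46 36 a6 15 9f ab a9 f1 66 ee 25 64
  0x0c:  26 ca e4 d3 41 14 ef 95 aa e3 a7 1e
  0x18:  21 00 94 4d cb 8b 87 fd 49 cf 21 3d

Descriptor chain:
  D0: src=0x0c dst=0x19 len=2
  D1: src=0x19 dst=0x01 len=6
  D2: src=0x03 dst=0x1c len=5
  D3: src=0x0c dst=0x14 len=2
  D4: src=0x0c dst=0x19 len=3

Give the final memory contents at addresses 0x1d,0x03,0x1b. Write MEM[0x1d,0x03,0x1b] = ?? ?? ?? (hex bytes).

MEM[0x1d,0x03,0x1b] = cb 4d e4

  after D0: wrote 2B at 0x19 = 26ca
  after D1: wrote 6B at 0x01 = 26ca4dcb8b87
  after D2: wrote 5B at 0x1c = 4dcb8b87f1
  after D3: wrote 2B at 0x14 = 26ca
  after D4: wrote 3B at 0x19 = 26cae4
query mem[0x1d]=0xcb, mem[0x03]=0x4d, mem[0x1b]=0xe4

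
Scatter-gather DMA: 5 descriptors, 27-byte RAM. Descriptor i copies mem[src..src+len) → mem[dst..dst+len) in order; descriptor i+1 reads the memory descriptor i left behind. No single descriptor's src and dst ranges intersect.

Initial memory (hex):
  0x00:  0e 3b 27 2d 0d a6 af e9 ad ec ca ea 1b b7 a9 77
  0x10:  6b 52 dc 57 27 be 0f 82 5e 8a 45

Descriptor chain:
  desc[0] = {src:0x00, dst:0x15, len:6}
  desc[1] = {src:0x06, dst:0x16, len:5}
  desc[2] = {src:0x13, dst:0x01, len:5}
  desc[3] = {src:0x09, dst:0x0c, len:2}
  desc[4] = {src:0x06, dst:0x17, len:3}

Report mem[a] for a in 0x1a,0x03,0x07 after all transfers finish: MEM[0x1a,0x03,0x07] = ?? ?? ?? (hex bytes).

[0] 0x00->0x15 len=6 : 0e 3b 27 2d 0d a6
[1] 0x06->0x16 len=5 : af e9 ad ec ca
[2] 0x13->0x01 len=5 : 57 27 0e af e9
[3] 0x09->0x0c len=2 : ec ca
[4] 0x06->0x17 len=3 : af e9 ad
query mem[0x1a]=0xca, mem[0x03]=0x0e, mem[0x07]=0xe9

MEM[0x1a,0x03,0x07] = ca 0e e9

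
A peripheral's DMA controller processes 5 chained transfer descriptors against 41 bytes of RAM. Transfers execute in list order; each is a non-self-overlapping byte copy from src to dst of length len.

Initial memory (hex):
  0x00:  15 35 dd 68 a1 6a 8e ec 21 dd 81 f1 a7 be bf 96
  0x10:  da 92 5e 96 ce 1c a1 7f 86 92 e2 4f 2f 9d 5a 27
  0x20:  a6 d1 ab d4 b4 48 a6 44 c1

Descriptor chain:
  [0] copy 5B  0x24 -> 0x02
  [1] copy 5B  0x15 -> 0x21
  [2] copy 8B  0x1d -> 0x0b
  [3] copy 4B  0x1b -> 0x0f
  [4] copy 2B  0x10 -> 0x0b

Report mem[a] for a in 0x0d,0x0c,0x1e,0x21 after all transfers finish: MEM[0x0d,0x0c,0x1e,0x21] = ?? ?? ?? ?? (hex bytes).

MEM[0x0d,0x0c,0x1e,0x21] = 27 9d 5a 1c

  after D0: wrote 5B at 0x02 = b448a644c1
  after D1: wrote 5B at 0x21 = 1ca17f8692
  after D2: wrote 8B at 0x0b = 9d5a27a61ca17f86
  after D3: wrote 4B at 0x0f = 4f2f9d5a
  after D4: wrote 2B at 0x0b = 2f9d
query mem[0x0d]=0x27, mem[0x0c]=0x9d, mem[0x1e]=0x5a, mem[0x21]=0x1c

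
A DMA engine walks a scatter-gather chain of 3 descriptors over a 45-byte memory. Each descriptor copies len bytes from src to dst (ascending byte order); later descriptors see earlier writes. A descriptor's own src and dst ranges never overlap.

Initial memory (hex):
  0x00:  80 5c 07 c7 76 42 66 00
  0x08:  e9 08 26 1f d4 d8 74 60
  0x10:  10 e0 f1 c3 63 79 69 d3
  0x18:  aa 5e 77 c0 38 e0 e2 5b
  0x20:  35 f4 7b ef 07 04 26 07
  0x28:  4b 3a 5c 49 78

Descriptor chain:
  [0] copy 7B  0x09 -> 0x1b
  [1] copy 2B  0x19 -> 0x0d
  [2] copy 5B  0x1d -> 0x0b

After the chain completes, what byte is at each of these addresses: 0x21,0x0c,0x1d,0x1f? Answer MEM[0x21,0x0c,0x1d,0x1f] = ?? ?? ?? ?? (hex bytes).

D0: mem[0x1b..0x21] <- [08 26 1f d4 d8 74 60]
D1: mem[0x0d..0x0e] <- [5e 77]
D2: mem[0x0b..0x0f] <- [1f d4 d8 74 60]
query mem[0x21]=0x60, mem[0x0c]=0xd4, mem[0x1d]=0x1f, mem[0x1f]=0xd8

MEM[0x21,0x0c,0x1d,0x1f] = 60 d4 1f d8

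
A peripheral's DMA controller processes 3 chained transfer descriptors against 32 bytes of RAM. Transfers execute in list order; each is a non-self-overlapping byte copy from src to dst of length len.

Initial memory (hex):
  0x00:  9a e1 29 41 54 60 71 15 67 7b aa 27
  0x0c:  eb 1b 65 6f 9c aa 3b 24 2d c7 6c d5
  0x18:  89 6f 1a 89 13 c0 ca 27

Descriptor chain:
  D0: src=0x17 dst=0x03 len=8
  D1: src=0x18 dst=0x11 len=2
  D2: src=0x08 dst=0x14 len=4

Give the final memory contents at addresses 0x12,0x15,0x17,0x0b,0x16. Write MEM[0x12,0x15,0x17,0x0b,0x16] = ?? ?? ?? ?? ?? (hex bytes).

MEM[0x12,0x15,0x17,0x0b,0x16] = 6f c0 27 27 ca

D0: mem[0x03..0x0a] <- [d5 89 6f 1a 89 13 c0 ca]
D1: mem[0x11..0x12] <- [89 6f]
D2: mem[0x14..0x17] <- [13 c0 ca 27]
query mem[0x12]=0x6f, mem[0x15]=0xc0, mem[0x17]=0x27, mem[0x0b]=0x27, mem[0x16]=0xca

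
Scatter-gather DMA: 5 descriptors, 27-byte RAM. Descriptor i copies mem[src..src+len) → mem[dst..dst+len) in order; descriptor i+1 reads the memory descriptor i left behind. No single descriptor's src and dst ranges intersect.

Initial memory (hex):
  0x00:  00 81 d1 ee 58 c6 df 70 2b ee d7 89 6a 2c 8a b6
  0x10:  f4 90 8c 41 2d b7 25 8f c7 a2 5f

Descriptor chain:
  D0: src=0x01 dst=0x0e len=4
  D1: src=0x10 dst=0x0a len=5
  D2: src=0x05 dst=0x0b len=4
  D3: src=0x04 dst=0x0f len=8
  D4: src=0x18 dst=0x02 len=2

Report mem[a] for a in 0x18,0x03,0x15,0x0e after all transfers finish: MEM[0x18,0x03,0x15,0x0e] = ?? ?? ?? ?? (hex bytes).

MEM[0x18,0x03,0x15,0x0e] = c7 a2 ee 2b

D0: mem[0x0e..0x11] <- [81 d1 ee 58]
D1: mem[0x0a..0x0e] <- [ee 58 8c 41 2d]
D2: mem[0x0b..0x0e] <- [c6 df 70 2b]
D3: mem[0x0f..0x16] <- [58 c6 df 70 2b ee ee c6]
D4: mem[0x02..0x03] <- [c7 a2]
query mem[0x18]=0xc7, mem[0x03]=0xa2, mem[0x15]=0xee, mem[0x0e]=0x2b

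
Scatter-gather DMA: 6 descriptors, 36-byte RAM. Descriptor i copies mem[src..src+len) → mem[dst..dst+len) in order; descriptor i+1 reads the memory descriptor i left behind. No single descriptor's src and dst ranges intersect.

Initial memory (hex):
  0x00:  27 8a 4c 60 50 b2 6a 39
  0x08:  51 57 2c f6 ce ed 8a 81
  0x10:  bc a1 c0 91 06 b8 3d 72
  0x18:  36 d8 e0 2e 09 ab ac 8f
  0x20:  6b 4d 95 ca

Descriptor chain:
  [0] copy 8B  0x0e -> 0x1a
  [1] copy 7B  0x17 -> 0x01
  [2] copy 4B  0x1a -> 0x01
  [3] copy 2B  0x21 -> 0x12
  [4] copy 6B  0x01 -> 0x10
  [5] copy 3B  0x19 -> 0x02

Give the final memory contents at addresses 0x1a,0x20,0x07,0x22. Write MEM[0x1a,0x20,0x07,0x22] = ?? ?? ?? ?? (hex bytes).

#0 dst[0x1a+8] := {0x8a,0x81,0xbc,0xa1,0xc0,0x91,0x06,0xb8}
#1 dst[0x01+7] := {0x72,0x36,0xd8,0x8a,0x81,0xbc,0xa1}
#2 dst[0x01+4] := {0x8a,0x81,0xbc,0xa1}
#3 dst[0x12+2] := {0xb8,0x95}
#4 dst[0x10+6] := {0x8a,0x81,0xbc,0xa1,0x81,0xbc}
#5 dst[0x02+3] := {0xd8,0x8a,0x81}
query mem[0x1a]=0x8a, mem[0x20]=0x06, mem[0x07]=0xa1, mem[0x22]=0x95

MEM[0x1a,0x20,0x07,0x22] = 8a 06 a1 95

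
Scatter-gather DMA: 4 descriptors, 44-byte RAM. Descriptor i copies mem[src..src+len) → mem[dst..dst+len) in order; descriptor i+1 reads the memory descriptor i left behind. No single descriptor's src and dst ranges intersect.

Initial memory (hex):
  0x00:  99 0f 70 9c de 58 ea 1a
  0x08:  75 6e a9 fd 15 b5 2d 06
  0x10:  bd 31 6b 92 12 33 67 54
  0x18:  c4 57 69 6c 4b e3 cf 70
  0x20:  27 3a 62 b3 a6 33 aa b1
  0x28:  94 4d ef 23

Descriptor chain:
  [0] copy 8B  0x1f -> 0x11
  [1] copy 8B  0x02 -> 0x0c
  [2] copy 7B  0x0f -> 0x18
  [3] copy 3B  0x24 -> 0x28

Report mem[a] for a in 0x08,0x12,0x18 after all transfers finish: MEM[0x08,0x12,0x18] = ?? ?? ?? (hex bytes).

MEM[0x08,0x12,0x18] = 75 75 58

  after D0: wrote 8B at 0x11 = 70273a62b3a633aa
  after D1: wrote 8B at 0x0c = 709cde58ea1a756e
  after D2: wrote 7B at 0x18 = 58ea1a756e62b3
  after D3: wrote 3B at 0x28 = a633aa
query mem[0x08]=0x75, mem[0x12]=0x75, mem[0x18]=0x58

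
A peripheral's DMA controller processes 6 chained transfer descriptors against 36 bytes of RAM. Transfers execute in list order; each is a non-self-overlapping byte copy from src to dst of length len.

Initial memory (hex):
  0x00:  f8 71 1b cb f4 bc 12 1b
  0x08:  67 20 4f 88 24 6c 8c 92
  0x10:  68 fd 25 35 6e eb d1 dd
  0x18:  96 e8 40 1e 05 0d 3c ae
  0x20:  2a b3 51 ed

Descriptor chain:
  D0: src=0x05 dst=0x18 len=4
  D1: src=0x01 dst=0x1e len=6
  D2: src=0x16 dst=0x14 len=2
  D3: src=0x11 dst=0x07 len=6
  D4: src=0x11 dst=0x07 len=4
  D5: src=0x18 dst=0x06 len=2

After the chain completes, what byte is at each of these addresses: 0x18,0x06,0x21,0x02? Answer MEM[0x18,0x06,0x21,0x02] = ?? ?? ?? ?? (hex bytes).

[0] 0x05->0x18 len=4 : bc 12 1b 67
[1] 0x01->0x1e len=6 : 71 1b cb f4 bc 12
[2] 0x16->0x14 len=2 : d1 dd
[3] 0x11->0x07 len=6 : fd 25 35 d1 dd d1
[4] 0x11->0x07 len=4 : fd 25 35 d1
[5] 0x18->0x06 len=2 : bc 12
query mem[0x18]=0xbc, mem[0x06]=0xbc, mem[0x21]=0xf4, mem[0x02]=0x1b

MEM[0x18,0x06,0x21,0x02] = bc bc f4 1b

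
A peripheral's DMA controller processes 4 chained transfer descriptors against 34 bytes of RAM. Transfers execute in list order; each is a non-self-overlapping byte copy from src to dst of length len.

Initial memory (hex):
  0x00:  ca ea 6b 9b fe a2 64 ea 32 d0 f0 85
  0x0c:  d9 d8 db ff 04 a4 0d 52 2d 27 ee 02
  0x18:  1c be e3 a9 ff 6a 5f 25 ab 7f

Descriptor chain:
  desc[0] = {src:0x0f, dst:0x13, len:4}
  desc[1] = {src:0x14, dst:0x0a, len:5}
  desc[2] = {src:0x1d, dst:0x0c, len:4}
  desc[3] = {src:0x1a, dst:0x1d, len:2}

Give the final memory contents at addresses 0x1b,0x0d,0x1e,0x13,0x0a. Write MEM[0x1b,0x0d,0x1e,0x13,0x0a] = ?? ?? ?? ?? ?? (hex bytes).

MEM[0x1b,0x0d,0x1e,0x13,0x0a] = a9 5f a9 ff 04

D0: mem[0x13..0x16] <- [ff 04 a4 0d]
D1: mem[0x0a..0x0e] <- [04 a4 0d 02 1c]
D2: mem[0x0c..0x0f] <- [6a 5f 25 ab]
D3: mem[0x1d..0x1e] <- [e3 a9]
query mem[0x1b]=0xa9, mem[0x0d]=0x5f, mem[0x1e]=0xa9, mem[0x13]=0xff, mem[0x0a]=0x04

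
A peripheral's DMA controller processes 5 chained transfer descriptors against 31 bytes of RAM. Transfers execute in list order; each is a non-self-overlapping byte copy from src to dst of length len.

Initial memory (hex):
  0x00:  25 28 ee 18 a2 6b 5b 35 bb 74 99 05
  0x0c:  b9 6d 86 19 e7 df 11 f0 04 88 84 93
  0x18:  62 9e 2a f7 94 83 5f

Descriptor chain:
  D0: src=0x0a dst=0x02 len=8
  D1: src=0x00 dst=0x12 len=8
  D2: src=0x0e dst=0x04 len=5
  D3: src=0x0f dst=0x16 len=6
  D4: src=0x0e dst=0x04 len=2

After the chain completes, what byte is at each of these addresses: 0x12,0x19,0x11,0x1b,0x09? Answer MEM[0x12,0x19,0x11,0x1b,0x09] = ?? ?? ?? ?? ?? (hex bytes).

#0 dst[0x02+8] := {0x99,0x05,0xb9,0x6d,0x86,0x19,0xe7,0xdf}
#1 dst[0x12+8] := {0x25,0x28,0x99,0x05,0xb9,0x6d,0x86,0x19}
#2 dst[0x04+5] := {0x86,0x19,0xe7,0xdf,0x25}
#3 dst[0x16+6] := {0x19,0xe7,0xdf,0x25,0x28,0x99}
#4 dst[0x04+2] := {0x86,0x19}
query mem[0x12]=0x25, mem[0x19]=0x25, mem[0x11]=0xdf, mem[0x1b]=0x99, mem[0x09]=0xdf

MEM[0x12,0x19,0x11,0x1b,0x09] = 25 25 df 99 df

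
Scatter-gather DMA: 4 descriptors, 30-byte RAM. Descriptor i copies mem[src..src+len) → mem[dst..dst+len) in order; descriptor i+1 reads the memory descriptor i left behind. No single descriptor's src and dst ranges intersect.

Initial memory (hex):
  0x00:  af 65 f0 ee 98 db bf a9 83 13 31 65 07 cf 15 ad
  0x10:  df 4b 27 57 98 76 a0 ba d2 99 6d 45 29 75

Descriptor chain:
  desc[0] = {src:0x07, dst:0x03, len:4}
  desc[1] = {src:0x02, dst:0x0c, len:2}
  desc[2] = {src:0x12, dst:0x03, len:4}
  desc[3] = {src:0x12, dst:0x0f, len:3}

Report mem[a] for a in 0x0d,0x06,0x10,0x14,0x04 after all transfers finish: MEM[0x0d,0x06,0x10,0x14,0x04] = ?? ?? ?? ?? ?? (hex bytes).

  after D0: wrote 4B at 0x03 = a9831331
  after D1: wrote 2B at 0x0c = f0a9
  after D2: wrote 4B at 0x03 = 27579876
  after D3: wrote 3B at 0x0f = 275798
query mem[0x0d]=0xa9, mem[0x06]=0x76, mem[0x10]=0x57, mem[0x14]=0x98, mem[0x04]=0x57

MEM[0x0d,0x06,0x10,0x14,0x04] = a9 76 57 98 57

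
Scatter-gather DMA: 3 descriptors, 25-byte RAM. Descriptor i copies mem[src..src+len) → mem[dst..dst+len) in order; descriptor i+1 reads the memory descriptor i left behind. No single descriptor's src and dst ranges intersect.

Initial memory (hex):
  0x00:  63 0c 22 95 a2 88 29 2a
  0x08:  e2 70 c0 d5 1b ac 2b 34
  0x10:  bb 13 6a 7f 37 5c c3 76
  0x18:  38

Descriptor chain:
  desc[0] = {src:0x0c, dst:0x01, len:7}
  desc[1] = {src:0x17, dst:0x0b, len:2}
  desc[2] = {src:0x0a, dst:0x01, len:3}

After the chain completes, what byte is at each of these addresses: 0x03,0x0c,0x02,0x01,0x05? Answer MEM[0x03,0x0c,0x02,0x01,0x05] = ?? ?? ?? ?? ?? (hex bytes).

MEM[0x03,0x0c,0x02,0x01,0x05] = 38 38 76 c0 bb

D0: mem[0x01..0x07] <- [1b ac 2b 34 bb 13 6a]
D1: mem[0x0b..0x0c] <- [76 38]
D2: mem[0x01..0x03] <- [c0 76 38]
query mem[0x03]=0x38, mem[0x0c]=0x38, mem[0x02]=0x76, mem[0x01]=0xc0, mem[0x05]=0xbb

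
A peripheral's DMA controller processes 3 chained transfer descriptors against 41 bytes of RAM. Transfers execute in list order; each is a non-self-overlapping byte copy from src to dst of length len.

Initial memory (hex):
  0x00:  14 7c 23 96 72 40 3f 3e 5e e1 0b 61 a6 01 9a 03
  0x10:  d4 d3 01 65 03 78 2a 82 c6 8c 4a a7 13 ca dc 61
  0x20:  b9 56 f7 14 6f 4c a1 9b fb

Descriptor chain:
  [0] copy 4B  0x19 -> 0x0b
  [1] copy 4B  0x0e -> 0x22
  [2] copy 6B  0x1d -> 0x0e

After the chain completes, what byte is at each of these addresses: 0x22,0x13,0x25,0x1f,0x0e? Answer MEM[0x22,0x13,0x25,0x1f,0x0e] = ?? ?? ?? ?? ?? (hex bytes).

MEM[0x22,0x13,0x25,0x1f,0x0e] = 13 13 d3 61 ca

  after D0: wrote 4B at 0x0b = 8c4aa713
  after D1: wrote 4B at 0x22 = 1303d4d3
  after D2: wrote 6B at 0x0e = cadc61b95613
query mem[0x22]=0x13, mem[0x13]=0x13, mem[0x25]=0xd3, mem[0x1f]=0x61, mem[0x0e]=0xca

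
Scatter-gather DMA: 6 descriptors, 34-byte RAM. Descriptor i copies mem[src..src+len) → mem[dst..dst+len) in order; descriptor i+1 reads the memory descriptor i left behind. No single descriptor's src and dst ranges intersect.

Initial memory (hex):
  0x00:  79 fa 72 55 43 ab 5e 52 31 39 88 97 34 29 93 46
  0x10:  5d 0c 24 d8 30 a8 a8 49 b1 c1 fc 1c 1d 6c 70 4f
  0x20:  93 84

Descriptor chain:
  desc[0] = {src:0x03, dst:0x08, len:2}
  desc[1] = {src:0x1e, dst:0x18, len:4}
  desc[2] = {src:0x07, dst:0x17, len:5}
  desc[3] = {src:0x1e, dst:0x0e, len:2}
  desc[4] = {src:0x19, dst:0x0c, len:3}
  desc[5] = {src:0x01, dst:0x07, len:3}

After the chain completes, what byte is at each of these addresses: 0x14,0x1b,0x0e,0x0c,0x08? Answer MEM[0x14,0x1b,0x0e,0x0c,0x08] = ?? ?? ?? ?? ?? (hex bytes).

MEM[0x14,0x1b,0x0e,0x0c,0x08] = 30 97 97 43 72

#0 dst[0x08+2] := {0x55,0x43}
#1 dst[0x18+4] := {0x70,0x4f,0x93,0x84}
#2 dst[0x17+5] := {0x52,0x55,0x43,0x88,0x97}
#3 dst[0x0e+2] := {0x70,0x4f}
#4 dst[0x0c+3] := {0x43,0x88,0x97}
#5 dst[0x07+3] := {0xfa,0x72,0x55}
query mem[0x14]=0x30, mem[0x1b]=0x97, mem[0x0e]=0x97, mem[0x0c]=0x43, mem[0x08]=0x72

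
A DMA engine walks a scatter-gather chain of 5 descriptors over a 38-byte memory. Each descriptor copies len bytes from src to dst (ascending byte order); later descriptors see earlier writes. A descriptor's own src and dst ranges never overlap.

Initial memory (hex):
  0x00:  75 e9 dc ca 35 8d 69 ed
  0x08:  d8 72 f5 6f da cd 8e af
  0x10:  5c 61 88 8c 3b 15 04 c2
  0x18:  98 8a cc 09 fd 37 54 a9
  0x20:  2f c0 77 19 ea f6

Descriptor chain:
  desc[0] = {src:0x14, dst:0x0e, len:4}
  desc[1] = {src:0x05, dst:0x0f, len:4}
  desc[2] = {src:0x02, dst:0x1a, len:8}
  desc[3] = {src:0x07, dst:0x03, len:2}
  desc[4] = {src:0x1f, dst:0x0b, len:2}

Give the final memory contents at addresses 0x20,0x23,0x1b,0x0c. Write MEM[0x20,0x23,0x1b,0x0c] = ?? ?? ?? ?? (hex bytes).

  after D0: wrote 4B at 0x0e = 3b1504c2
  after D1: wrote 4B at 0x0f = 8d69edd8
  after D2: wrote 8B at 0x1a = dcca358d69edd872
  after D3: wrote 2B at 0x03 = edd8
  after D4: wrote 2B at 0x0b = edd8
query mem[0x20]=0xd8, mem[0x23]=0x19, mem[0x1b]=0xca, mem[0x0c]=0xd8

MEM[0x20,0x23,0x1b,0x0c] = d8 19 ca d8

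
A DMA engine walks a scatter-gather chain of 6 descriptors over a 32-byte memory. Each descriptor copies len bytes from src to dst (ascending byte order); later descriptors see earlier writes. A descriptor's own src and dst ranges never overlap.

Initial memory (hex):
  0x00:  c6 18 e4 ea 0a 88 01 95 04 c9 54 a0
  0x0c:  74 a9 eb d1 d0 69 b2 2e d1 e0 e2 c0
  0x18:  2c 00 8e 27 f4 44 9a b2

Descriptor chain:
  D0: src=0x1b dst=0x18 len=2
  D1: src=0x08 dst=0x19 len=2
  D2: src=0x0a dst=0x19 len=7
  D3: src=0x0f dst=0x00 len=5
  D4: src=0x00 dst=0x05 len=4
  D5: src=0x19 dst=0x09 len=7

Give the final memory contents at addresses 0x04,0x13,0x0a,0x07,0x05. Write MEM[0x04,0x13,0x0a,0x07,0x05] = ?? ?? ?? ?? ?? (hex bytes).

  after D0: wrote 2B at 0x18 = 27f4
  after D1: wrote 2B at 0x19 = 04c9
  after D2: wrote 7B at 0x19 = 54a074a9ebd1d0
  after D3: wrote 5B at 0x00 = d1d069b22e
  after D4: wrote 4B at 0x05 = d1d069b2
  after D5: wrote 7B at 0x09 = 54a074a9ebd1d0
query mem[0x04]=0x2e, mem[0x13]=0x2e, mem[0x0a]=0xa0, mem[0x07]=0x69, mem[0x05]=0xd1

MEM[0x04,0x13,0x0a,0x07,0x05] = 2e 2e a0 69 d1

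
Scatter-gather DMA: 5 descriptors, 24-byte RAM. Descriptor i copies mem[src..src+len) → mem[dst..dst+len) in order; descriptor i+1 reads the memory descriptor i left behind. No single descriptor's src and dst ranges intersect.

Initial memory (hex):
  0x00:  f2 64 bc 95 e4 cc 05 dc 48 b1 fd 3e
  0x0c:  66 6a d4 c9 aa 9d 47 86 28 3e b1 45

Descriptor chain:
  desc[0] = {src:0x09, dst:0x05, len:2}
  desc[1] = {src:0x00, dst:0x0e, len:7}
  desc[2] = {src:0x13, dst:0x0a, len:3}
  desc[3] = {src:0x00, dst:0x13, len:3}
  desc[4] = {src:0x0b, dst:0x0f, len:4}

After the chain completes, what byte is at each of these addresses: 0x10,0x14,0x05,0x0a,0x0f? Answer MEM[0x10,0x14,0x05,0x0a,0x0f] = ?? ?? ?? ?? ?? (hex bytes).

MEM[0x10,0x14,0x05,0x0a,0x0f] = 3e 64 b1 b1 fd

D0: mem[0x05..0x06] <- [b1 fd]
D1: mem[0x0e..0x14] <- [f2 64 bc 95 e4 b1 fd]
D2: mem[0x0a..0x0c] <- [b1 fd 3e]
D3: mem[0x13..0x15] <- [f2 64 bc]
D4: mem[0x0f..0x12] <- [fd 3e 6a f2]
query mem[0x10]=0x3e, mem[0x14]=0x64, mem[0x05]=0xb1, mem[0x0a]=0xb1, mem[0x0f]=0xfd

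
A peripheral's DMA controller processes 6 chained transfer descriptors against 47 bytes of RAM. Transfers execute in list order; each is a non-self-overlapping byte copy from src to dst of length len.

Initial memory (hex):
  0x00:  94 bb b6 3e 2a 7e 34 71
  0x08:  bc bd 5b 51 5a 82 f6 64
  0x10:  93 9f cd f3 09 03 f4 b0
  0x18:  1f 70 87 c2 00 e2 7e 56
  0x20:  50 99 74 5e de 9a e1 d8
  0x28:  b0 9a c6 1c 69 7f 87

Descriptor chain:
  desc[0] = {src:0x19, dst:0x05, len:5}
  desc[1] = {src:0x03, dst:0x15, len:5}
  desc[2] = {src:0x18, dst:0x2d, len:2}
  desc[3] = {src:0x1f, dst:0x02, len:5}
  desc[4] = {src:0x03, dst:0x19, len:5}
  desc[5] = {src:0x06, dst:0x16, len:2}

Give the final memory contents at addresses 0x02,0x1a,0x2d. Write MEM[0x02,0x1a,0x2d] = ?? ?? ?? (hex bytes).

  after D0: wrote 5B at 0x05 = 7087c200e2
  after D1: wrote 5B at 0x15 = 3e2a7087c2
  after D2: wrote 2B at 0x2d = 87c2
  after D3: wrote 5B at 0x02 = 565099745e
  after D4: wrote 5B at 0x19 = 5099745ec2
  after D5: wrote 2B at 0x16 = 5ec2
query mem[0x02]=0x56, mem[0x1a]=0x99, mem[0x2d]=0x87

MEM[0x02,0x1a,0x2d] = 56 99 87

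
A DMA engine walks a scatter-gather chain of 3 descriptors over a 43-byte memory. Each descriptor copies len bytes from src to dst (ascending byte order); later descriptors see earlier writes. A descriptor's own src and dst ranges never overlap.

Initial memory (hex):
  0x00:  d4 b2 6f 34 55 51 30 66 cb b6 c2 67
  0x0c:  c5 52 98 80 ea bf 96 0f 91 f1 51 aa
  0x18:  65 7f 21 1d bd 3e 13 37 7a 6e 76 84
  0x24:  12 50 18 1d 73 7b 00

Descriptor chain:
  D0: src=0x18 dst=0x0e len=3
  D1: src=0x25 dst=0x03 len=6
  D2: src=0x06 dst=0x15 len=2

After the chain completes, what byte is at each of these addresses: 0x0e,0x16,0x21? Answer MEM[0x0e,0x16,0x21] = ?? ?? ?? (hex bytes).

  after D0: wrote 3B at 0x0e = 657f21
  after D1: wrote 6B at 0x03 = 50181d737b00
  after D2: wrote 2B at 0x15 = 737b
query mem[0x0e]=0x65, mem[0x16]=0x7b, mem[0x21]=0x6e

MEM[0x0e,0x16,0x21] = 65 7b 6e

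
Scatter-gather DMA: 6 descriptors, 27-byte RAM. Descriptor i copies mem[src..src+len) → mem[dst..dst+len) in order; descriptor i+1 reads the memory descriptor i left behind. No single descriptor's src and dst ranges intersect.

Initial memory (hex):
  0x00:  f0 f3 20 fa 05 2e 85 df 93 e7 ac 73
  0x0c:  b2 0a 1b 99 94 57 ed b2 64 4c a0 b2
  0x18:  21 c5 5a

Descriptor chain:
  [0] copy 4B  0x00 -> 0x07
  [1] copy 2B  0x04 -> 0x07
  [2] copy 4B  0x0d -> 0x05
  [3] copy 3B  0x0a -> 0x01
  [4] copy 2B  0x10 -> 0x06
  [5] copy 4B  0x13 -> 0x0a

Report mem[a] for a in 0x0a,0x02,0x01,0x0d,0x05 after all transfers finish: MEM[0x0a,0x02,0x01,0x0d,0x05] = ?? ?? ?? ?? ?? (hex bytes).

  after D0: wrote 4B at 0x07 = f0f320fa
  after D1: wrote 2B at 0x07 = 052e
  after D2: wrote 4B at 0x05 = 0a1b9994
  after D3: wrote 3B at 0x01 = fa73b2
  after D4: wrote 2B at 0x06 = 9457
  after D5: wrote 4B at 0x0a = b2644ca0
query mem[0x0a]=0xb2, mem[0x02]=0x73, mem[0x01]=0xfa, mem[0x0d]=0xa0, mem[0x05]=0x0a

MEM[0x0a,0x02,0x01,0x0d,0x05] = b2 73 fa a0 0a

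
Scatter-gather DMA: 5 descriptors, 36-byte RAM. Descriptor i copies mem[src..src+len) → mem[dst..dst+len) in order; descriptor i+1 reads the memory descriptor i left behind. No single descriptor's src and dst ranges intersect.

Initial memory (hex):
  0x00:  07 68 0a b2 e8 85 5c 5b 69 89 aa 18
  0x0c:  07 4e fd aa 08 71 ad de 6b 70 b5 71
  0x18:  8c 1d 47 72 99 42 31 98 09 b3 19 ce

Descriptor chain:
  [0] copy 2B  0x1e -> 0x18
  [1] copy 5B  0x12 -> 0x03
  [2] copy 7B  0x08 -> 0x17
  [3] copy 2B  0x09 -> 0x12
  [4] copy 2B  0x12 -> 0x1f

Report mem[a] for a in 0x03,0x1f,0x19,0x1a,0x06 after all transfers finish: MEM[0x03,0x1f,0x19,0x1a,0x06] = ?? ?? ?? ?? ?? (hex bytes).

MEM[0x03,0x1f,0x19,0x1a,0x06] = ad 89 aa 18 70

  after D0: wrote 2B at 0x18 = 3198
  after D1: wrote 5B at 0x03 = adde6b70b5
  after D2: wrote 7B at 0x17 = 6989aa18074efd
  after D3: wrote 2B at 0x12 = 89aa
  after D4: wrote 2B at 0x1f = 89aa
query mem[0x03]=0xad, mem[0x1f]=0x89, mem[0x19]=0xaa, mem[0x1a]=0x18, mem[0x06]=0x70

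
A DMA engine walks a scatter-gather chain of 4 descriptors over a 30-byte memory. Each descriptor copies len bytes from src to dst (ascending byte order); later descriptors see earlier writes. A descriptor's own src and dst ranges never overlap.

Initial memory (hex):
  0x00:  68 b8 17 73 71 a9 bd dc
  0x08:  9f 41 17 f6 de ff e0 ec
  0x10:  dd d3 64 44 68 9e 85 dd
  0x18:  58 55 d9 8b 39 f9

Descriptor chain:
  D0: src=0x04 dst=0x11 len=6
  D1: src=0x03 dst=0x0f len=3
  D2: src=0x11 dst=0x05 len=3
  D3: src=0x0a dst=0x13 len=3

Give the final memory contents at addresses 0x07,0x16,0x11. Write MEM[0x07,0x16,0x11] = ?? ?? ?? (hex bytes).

MEM[0x07,0x16,0x11] = bd 41 a9

[0] 0x04->0x11 len=6 : 71 a9 bd dc 9f 41
[1] 0x03->0x0f len=3 : 73 71 a9
[2] 0x11->0x05 len=3 : a9 a9 bd
[3] 0x0a->0x13 len=3 : 17 f6 de
query mem[0x07]=0xbd, mem[0x16]=0x41, mem[0x11]=0xa9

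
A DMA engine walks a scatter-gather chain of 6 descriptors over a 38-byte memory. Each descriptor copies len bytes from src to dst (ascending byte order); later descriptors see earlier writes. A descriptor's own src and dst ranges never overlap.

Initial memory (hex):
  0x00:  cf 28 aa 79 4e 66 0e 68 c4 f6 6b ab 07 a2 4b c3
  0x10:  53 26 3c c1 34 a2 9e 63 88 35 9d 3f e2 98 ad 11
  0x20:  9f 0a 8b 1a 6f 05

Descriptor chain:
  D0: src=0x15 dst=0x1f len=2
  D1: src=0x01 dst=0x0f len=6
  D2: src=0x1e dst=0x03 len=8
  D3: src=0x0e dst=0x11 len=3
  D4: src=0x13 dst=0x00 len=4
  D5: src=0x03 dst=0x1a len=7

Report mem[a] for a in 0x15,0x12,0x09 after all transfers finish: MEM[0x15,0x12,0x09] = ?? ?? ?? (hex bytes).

D0: mem[0x1f..0x20] <- [a2 9e]
D1: mem[0x0f..0x14] <- [28 aa 79 4e 66 0e]
D2: mem[0x03..0x0a] <- [ad a2 9e 0a 8b 1a 6f 05]
D3: mem[0x11..0x13] <- [4b 28 aa]
D4: mem[0x00..0x03] <- [aa 0e a2 9e]
D5: mem[0x1a..0x20] <- [9e a2 9e 0a 8b 1a 6f]
query mem[0x15]=0xa2, mem[0x12]=0x28, mem[0x09]=0x6f

MEM[0x15,0x12,0x09] = a2 28 6f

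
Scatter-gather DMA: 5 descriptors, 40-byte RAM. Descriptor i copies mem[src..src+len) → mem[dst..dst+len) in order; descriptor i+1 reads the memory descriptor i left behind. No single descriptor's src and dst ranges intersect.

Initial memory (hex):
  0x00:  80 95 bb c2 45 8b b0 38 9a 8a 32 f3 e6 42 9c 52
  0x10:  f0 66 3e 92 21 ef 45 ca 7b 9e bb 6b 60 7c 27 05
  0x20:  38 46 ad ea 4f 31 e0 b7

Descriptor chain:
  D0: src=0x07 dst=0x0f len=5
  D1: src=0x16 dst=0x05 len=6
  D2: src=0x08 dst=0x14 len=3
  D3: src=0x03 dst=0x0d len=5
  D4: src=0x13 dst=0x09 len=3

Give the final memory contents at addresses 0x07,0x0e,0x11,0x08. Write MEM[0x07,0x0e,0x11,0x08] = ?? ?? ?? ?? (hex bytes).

D0: mem[0x0f..0x13] <- [38 9a 8a 32 f3]
D1: mem[0x05..0x0a] <- [45 ca 7b 9e bb 6b]
D2: mem[0x14..0x16] <- [9e bb 6b]
D3: mem[0x0d..0x11] <- [c2 45 45 ca 7b]
D4: mem[0x09..0x0b] <- [f3 9e bb]
query mem[0x07]=0x7b, mem[0x0e]=0x45, mem[0x11]=0x7b, mem[0x08]=0x9e

MEM[0x07,0x0e,0x11,0x08] = 7b 45 7b 9e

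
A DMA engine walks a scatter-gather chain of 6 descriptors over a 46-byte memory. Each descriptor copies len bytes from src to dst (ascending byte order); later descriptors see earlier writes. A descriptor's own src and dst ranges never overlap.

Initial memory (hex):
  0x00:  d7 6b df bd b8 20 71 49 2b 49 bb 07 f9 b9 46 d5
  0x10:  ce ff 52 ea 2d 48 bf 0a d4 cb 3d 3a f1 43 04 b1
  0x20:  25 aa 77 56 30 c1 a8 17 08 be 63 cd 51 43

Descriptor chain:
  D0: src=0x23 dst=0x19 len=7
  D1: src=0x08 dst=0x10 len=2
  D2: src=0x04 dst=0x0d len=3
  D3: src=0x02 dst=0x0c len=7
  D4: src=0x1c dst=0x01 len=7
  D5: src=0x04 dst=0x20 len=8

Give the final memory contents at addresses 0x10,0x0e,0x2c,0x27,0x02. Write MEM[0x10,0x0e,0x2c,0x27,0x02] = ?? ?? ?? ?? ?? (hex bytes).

MEM[0x10,0x0e,0x2c,0x27,0x02] = 71 b8 51 07 17

#0 dst[0x19+7] := {0x56,0x30,0xc1,0xa8,0x17,0x08,0xbe}
#1 dst[0x10+2] := {0x2b,0x49}
#2 dst[0x0d+3] := {0xb8,0x20,0x71}
#3 dst[0x0c+7] := {0xdf,0xbd,0xb8,0x20,0x71,0x49,0x2b}
#4 dst[0x01+7] := {0xa8,0x17,0x08,0xbe,0x25,0xaa,0x77}
#5 dst[0x20+8] := {0xbe,0x25,0xaa,0x77,0x2b,0x49,0xbb,0x07}
query mem[0x10]=0x71, mem[0x0e]=0xb8, mem[0x2c]=0x51, mem[0x27]=0x07, mem[0x02]=0x17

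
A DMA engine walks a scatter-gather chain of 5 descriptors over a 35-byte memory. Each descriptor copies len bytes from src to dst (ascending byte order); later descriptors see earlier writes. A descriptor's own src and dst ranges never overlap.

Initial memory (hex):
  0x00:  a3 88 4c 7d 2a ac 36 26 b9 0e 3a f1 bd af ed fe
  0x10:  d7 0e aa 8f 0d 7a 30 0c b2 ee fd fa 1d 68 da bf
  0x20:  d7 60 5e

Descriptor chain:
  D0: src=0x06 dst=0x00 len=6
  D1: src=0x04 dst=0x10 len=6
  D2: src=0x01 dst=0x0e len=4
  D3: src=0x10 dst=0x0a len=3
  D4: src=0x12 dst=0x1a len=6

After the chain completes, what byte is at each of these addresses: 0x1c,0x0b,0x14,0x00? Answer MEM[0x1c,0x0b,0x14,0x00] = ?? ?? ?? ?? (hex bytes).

MEM[0x1c,0x0b,0x14,0x00] = b9 3a b9 36

D0: mem[0x00..0x05] <- [36 26 b9 0e 3a f1]
D1: mem[0x10..0x15] <- [3a f1 36 26 b9 0e]
D2: mem[0x0e..0x11] <- [26 b9 0e 3a]
D3: mem[0x0a..0x0c] <- [0e 3a 36]
D4: mem[0x1a..0x1f] <- [36 26 b9 0e 30 0c]
query mem[0x1c]=0xb9, mem[0x0b]=0x3a, mem[0x14]=0xb9, mem[0x00]=0x36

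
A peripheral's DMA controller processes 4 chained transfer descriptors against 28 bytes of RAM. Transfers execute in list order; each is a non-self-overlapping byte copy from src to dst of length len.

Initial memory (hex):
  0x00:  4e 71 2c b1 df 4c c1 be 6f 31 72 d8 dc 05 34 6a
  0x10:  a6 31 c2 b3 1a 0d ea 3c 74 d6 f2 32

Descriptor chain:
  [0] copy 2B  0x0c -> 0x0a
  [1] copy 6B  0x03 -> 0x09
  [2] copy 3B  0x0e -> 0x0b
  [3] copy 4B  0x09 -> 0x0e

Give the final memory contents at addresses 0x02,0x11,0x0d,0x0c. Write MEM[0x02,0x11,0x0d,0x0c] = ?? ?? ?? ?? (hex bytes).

MEM[0x02,0x11,0x0d,0x0c] = 2c 6a a6 6a

[0] 0x0c->0x0a len=2 : dc 05
[1] 0x03->0x09 len=6 : b1 df 4c c1 be 6f
[2] 0x0e->0x0b len=3 : 6f 6a a6
[3] 0x09->0x0e len=4 : b1 df 6f 6a
query mem[0x02]=0x2c, mem[0x11]=0x6a, mem[0x0d]=0xa6, mem[0x0c]=0x6a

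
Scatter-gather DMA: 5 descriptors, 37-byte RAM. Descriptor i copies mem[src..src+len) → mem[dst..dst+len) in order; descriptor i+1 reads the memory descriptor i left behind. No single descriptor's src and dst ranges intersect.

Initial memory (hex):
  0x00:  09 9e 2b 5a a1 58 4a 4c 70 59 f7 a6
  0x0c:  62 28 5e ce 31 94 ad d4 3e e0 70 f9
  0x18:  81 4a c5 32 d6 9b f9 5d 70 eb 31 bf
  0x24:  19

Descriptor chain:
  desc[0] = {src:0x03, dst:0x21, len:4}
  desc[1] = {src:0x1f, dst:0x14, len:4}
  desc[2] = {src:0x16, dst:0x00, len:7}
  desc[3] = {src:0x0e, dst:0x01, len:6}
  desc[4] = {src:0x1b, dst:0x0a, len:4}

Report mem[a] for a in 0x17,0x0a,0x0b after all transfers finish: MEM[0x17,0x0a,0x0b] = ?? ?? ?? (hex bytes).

MEM[0x17,0x0a,0x0b] = a1 32 d6

D0: mem[0x21..0x24] <- [5a a1 58 4a]
D1: mem[0x14..0x17] <- [5d 70 5a a1]
D2: mem[0x00..0x06] <- [5a a1 81 4a c5 32 d6]
D3: mem[0x01..0x06] <- [5e ce 31 94 ad d4]
D4: mem[0x0a..0x0d] <- [32 d6 9b f9]
query mem[0x17]=0xa1, mem[0x0a]=0x32, mem[0x0b]=0xd6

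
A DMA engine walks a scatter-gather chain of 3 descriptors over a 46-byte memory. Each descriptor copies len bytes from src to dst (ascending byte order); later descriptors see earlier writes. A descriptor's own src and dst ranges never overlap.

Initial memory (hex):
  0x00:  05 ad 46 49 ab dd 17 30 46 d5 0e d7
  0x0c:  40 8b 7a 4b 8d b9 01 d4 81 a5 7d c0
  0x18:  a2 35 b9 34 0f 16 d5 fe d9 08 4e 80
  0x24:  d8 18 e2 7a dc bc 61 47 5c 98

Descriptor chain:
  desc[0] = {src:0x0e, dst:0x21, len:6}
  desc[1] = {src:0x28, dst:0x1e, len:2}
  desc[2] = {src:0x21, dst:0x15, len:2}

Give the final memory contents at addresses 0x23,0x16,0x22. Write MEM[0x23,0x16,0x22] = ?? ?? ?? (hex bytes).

  after D0: wrote 6B at 0x21 = 7a4b8db901d4
  after D1: wrote 2B at 0x1e = dcbc
  after D2: wrote 2B at 0x15 = 7a4b
query mem[0x23]=0x8d, mem[0x16]=0x4b, mem[0x22]=0x4b

MEM[0x23,0x16,0x22] = 8d 4b 4b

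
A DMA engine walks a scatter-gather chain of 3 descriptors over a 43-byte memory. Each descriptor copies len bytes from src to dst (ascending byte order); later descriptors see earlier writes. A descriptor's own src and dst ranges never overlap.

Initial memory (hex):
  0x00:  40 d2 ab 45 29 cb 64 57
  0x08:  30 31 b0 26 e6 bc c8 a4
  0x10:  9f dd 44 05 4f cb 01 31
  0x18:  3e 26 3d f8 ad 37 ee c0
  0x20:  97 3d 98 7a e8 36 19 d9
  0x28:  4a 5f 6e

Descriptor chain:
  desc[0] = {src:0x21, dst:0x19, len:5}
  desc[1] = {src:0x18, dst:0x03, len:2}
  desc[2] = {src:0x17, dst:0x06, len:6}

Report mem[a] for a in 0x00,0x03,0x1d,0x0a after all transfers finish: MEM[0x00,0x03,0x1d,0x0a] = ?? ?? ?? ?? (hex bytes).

#0 dst[0x19+5] := {0x3d,0x98,0x7a,0xe8,0x36}
#1 dst[0x03+2] := {0x3e,0x3d}
#2 dst[0x06+6] := {0x31,0x3e,0x3d,0x98,0x7a,0xe8}
query mem[0x00]=0x40, mem[0x03]=0x3e, mem[0x1d]=0x36, mem[0x0a]=0x7a

MEM[0x00,0x03,0x1d,0x0a] = 40 3e 36 7a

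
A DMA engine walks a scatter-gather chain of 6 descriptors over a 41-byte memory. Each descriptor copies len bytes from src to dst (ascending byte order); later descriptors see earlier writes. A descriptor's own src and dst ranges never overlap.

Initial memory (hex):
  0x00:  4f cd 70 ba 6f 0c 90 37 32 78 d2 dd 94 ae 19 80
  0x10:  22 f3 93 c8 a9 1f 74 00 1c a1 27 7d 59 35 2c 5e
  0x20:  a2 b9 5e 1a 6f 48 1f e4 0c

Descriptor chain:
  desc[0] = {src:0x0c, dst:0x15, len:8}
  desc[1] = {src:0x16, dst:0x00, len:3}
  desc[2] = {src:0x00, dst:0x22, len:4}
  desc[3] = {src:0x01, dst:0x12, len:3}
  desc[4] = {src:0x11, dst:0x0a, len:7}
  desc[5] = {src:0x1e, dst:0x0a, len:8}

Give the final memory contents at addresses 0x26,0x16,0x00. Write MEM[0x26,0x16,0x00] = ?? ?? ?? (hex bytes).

MEM[0x26,0x16,0x00] = 1f ae ae

D0: mem[0x15..0x1c] <- [94 ae 19 80 22 f3 93 c8]
D1: mem[0x00..0x02] <- [ae 19 80]
D2: mem[0x22..0x25] <- [ae 19 80 ba]
D3: mem[0x12..0x14] <- [19 80 ba]
D4: mem[0x0a..0x10] <- [f3 19 80 ba 94 ae 19]
D5: mem[0x0a..0x11] <- [2c 5e a2 b9 ae 19 80 ba]
query mem[0x26]=0x1f, mem[0x16]=0xae, mem[0x00]=0xae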